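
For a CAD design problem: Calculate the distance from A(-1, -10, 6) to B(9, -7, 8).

d = √[(x₂-x₁)² + (y₂-y₁)² + (z₂-z₁)²]
  = √[10² + 3² + 2²]
  = √[100 + 9 + 4]
  = √113
  ≈ 10.63

10.63


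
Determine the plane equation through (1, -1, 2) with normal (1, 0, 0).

The plane through P with normal n = (a, b, c) satisfies n·(r - P) = 0,
i.e. ax + by + cz = a·x₀ + b·y₀ + c·z₀.
d = 1·1 + 0·(-1) + 0·2
  = 1 + 0 + 0
  = 1
Equation: x = 1

x = 1


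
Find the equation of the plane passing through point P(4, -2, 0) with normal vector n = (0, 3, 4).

The plane through P with normal n = (a, b, c) satisfies n·(r - P) = 0,
i.e. ax + by + cz = a·x₀ + b·y₀ + c·z₀.
d = 0·4 + 3·(-2) + 4·0
  = 0 - 6 + 0
  = -6
Equation: 3y + 4z = -6

3y + 4z = -6


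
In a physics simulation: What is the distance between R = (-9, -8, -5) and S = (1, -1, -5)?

d = √[(x₂-x₁)² + (y₂-y₁)² + (z₂-z₁)²]
  = √[10² + 7² + 0²]
  = √[100 + 49 + 0]
  = √149
  ≈ 12.21

12.21


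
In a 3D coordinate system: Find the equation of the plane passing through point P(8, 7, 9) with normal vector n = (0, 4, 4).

The plane through P with normal n = (a, b, c) satisfies n·(r - P) = 0,
i.e. ax + by + cz = a·x₀ + b·y₀ + c·z₀.
d = 0·8 + 4·7 + 4·9
  = 0 + 28 + 36
  = 64
Equation: 4y + 4z = 64

4y + 4z = 64


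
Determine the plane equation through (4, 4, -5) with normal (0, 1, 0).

The plane through P with normal n = (a, b, c) satisfies n·(r - P) = 0,
i.e. ax + by + cz = a·x₀ + b·y₀ + c·z₀.
d = 0·4 + 1·4 + 0·(-5)
  = 0 + 4 + 0
  = 4
Equation: y = 4

y = 4


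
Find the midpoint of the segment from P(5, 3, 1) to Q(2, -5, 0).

M = ((x₁+x₂)/2, (y₁+y₂)/2, (z₁+z₂)/2)
  = ((5 + 2)/2, (3 - 5)/2, (1 + 0)/2)
  = (7/2, -2/2, 1/2)
  = (3.5, -1, 0.5)

(3.5, -1, 0.5)


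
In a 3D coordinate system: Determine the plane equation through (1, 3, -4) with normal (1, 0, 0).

The plane through P with normal n = (a, b, c) satisfies n·(r - P) = 0,
i.e. ax + by + cz = a·x₀ + b·y₀ + c·z₀.
d = 1·1 + 0·3 + 0·(-4)
  = 1 + 0 + 0
  = 1
Equation: x = 1

x = 1


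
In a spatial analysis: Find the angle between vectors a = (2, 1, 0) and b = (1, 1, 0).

a·b = 2·1 + 1·1 + 0·0 = 2 + 1 + 0 = 3
|a| = √(2² + 1² + 0²) = √5 ≈ 2.236
|b| = √(1² + 1² + 0²) = √2 ≈ 1.414
cos θ = (a·b)/(|a||b|) = 3/(2.236·1.414) ≈ 0.9487
θ = arccos(0.9487) ≈ 18.43°

18.43°


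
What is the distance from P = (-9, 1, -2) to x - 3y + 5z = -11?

distance = |a·x₀ + b·y₀ + c·z₀ - d| / √(a² + b² + c²)
  = |1·(-9) + (-3)·1 + 5·(-2) - (-11)| / √(1² + (-3)² + 5²)
  = |-9 - 3 - 10 + 11| / √(1 + 9 + 25)
  = |-11| / √35
  = 11 / 5.916
  ≈ 1.859

1.859


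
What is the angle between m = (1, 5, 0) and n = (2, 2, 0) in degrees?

m·n = 1·2 + 5·2 + 0·0 = 2 + 10 + 0 = 12
|m| = √(1² + 5² + 0²) = √26 ≈ 5.099
|n| = √(2² + 2² + 0²) = √8 ≈ 2.828
cos θ = (m·n)/(|m||n|) = 12/(5.099·2.828) ≈ 0.8321
θ = arccos(0.8321) ≈ 33.69°

33.69°


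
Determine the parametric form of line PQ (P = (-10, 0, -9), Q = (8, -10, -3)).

Direction vector d = Q - P = (8 + 10, -10 + 0, -3 + 9) = (18, -10, 6)
Parametric form r = P + t·d:
x = -10 + 18t, y = 0 - 10t, z = -9 + 6t

x = -10 + 18t, y = 0 - 10t, z = -9 + 6t


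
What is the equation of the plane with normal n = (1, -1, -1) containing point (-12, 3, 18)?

The plane through P with normal n = (a, b, c) satisfies n·(r - P) = 0,
i.e. ax + by + cz = a·x₀ + b·y₀ + c·z₀.
d = 1·(-12) + (-1)·3 + (-1)·18
  = -12 - 3 - 18
  = -33
Equation: x - y - z = -33

x - y - z = -33


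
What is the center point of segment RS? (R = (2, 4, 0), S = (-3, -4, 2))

M = ((x₁+x₂)/2, (y₁+y₂)/2, (z₁+z₂)/2)
  = ((2 - 3)/2, (4 - 4)/2, (0 + 2)/2)
  = (-1/2, 0/2, 2/2)
  = (-0.5, 0, 1)

(-0.5, 0, 1)


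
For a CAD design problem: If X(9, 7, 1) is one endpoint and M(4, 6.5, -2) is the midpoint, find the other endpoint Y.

Y = 2M - X
  = (2·4 - 9, 2·6.5 - 7, 2·(-2) - 1)
  = (8 - 9, 13 - 7, -4 - 1)
  = (-1, 6, -5)

(-1, 6, -5)


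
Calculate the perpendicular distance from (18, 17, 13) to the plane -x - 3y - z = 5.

distance = |a·x₀ + b·y₀ + c·z₀ - d| / √(a² + b² + c²)
  = |(-1)·18 + (-3)·17 + (-1)·13 - 5| / √((-1)² + (-3)² + (-1)²)
  = |-18 - 51 - 13 - 5| / √(1 + 9 + 1)
  = |-87| / √11
  = 87 / 3.317
  ≈ 26.23

26.23


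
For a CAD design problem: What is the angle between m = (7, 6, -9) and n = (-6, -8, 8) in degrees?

m·n = 7·(-6) + 6·(-8) + (-9)·8 = -42 - 48 - 72 = -162
|m| = √(7² + 6² + (-9)²) = √166 ≈ 12.88
|n| = √((-6)² + (-8)² + 8²) = √164 ≈ 12.81
cos θ = (m·n)/(|m||n|) = -162/(12.88·12.81) ≈ -0.9818
θ = arccos(-0.9818) ≈ 169.1°

169.1°


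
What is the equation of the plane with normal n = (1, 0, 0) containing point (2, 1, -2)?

The plane through P with normal n = (a, b, c) satisfies n·(r - P) = 0,
i.e. ax + by + cz = a·x₀ + b·y₀ + c·z₀.
d = 1·2 + 0·1 + 0·(-2)
  = 2 + 0 + 0
  = 2
Equation: x = 2

x = 2


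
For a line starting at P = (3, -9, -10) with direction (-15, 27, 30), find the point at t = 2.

P(t) = P + t·d
  = (3 + (-15)·2, -9 + 27·2, -10 + 30·2)
  = (3 - 30, -9 + 54, -10 + 60)
  = (-27, 45, 50)

(-27, 45, 50)


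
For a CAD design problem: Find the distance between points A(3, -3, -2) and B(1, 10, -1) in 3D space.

d = √[(x₂-x₁)² + (y₂-y₁)² + (z₂-z₁)²]
  = √[(-2)² + 13² + 1²]
  = √[4 + 169 + 1]
  = √174
  ≈ 13.19

13.19


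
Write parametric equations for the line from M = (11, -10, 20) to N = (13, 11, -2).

Direction vector d = N - M = (13 - 11, 11 + 10, -2 - 20) = (2, 21, -22)
Parametric form r = M + t·d:
x = 11 + 2t, y = -10 + 21t, z = 20 - 22t

x = 11 + 2t, y = -10 + 21t, z = 20 - 22t


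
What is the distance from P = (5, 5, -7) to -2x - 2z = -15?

distance = |a·x₀ + b·y₀ + c·z₀ - d| / √(a² + b² + c²)
  = |(-2)·5 + 0·5 + (-2)·(-7) - (-15)| / √((-2)² + 0² + (-2)²)
  = |-10 + 0 + 14 + 15| / √(4 + 0 + 4)
  = |19| / √8
  = 19 / 2.828
  ≈ 6.718

6.718


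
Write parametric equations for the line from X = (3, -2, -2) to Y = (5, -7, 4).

Direction vector d = Y - X = (5 - 3, -7 + 2, 4 + 2) = (2, -5, 6)
Parametric form r = X + t·d:
x = 3 + 2t, y = -2 - 5t, z = -2 + 6t

x = 3 + 2t, y = -2 - 5t, z = -2 + 6t


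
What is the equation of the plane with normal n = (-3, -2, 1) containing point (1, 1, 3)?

The plane through P with normal n = (a, b, c) satisfies n·(r - P) = 0,
i.e. ax + by + cz = a·x₀ + b·y₀ + c·z₀.
d = (-3)·1 + (-2)·1 + 1·3
  = -3 - 2 + 3
  = -2
Equation: -3x - 2y + z = -2

-3x - 2y + z = -2


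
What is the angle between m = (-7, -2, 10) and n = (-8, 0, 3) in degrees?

m·n = (-7)·(-8) + (-2)·0 + 10·3 = 56 + 0 + 30 = 86
|m| = √((-7)² + (-2)² + 10²) = √153 ≈ 12.37
|n| = √((-8)² + 0² + 3²) = √73 ≈ 8.544
cos θ = (m·n)/(|m||n|) = 86/(12.37·8.544) ≈ 0.8138
θ = arccos(0.8138) ≈ 35.54°

35.54°


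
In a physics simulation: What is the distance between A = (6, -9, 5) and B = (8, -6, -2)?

d = √[(x₂-x₁)² + (y₂-y₁)² + (z₂-z₁)²]
  = √[2² + 3² + (-7)²]
  = √[4 + 9 + 49]
  = √62
  ≈ 7.874

7.874


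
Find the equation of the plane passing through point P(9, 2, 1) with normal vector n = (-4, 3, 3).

The plane through P with normal n = (a, b, c) satisfies n·(r - P) = 0,
i.e. ax + by + cz = a·x₀ + b·y₀ + c·z₀.
d = (-4)·9 + 3·2 + 3·1
  = -36 + 6 + 3
  = -27
Equation: -4x + 3y + 3z = -27

-4x + 3y + 3z = -27


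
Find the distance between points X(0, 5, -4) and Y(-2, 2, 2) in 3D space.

d = √[(x₂-x₁)² + (y₂-y₁)² + (z₂-z₁)²]
  = √[(-2)² + (-3)² + 6²]
  = √[4 + 9 + 36]
  = √49
  ≈ 7

7


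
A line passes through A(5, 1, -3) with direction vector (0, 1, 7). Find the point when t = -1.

P(t) = A + t·d
  = (5 + 0·(-1), 1 + 1·(-1), -3 + 7·(-1))
  = (5 + 0, 1 - 1, -3 - 7)
  = (5, 0, -10)

(5, 0, -10)


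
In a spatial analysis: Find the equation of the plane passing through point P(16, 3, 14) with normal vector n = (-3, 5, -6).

The plane through P with normal n = (a, b, c) satisfies n·(r - P) = 0,
i.e. ax + by + cz = a·x₀ + b·y₀ + c·z₀.
d = (-3)·16 + 5·3 + (-6)·14
  = -48 + 15 - 84
  = -117
Equation: -3x + 5y - 6z = -117

-3x + 5y - 6z = -117


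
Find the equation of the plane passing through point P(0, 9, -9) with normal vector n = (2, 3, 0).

The plane through P with normal n = (a, b, c) satisfies n·(r - P) = 0,
i.e. ax + by + cz = a·x₀ + b·y₀ + c·z₀.
d = 2·0 + 3·9 + 0·(-9)
  = 0 + 27 + 0
  = 27
Equation: 2x + 3y = 27

2x + 3y = 27


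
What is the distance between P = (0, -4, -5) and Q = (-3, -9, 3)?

d = √[(x₂-x₁)² + (y₂-y₁)² + (z₂-z₁)²]
  = √[(-3)² + (-5)² + 8²]
  = √[9 + 25 + 64]
  = √98
  ≈ 9.899

9.899


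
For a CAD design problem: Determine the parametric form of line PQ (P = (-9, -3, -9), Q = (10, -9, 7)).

Direction vector d = Q - P = (10 + 9, -9 + 3, 7 + 9) = (19, -6, 16)
Parametric form r = P + t·d:
x = -9 + 19t, y = -3 - 6t, z = -9 + 16t

x = -9 + 19t, y = -3 - 6t, z = -9 + 16t


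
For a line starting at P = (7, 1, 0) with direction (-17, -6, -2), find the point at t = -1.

P(t) = P + t·d
  = (7 + (-17)·(-1), 1 + (-6)·(-1), 0 + (-2)·(-1))
  = (7 + 17, 1 + 6, 0 + 2)
  = (24, 7, 2)

(24, 7, 2)


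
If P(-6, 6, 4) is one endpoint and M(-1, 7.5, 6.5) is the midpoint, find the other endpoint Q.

Q = 2M - P
  = (2·(-1) - (-6), 2·7.5 - 6, 2·6.5 - 4)
  = (-2 + 6, 15 - 6, 13 - 4)
  = (4, 9, 9)

(4, 9, 9)


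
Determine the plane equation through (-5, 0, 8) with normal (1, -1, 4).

The plane through P with normal n = (a, b, c) satisfies n·(r - P) = 0,
i.e. ax + by + cz = a·x₀ + b·y₀ + c·z₀.
d = 1·(-5) + (-1)·0 + 4·8
  = -5 + 0 + 32
  = 27
Equation: x - y + 4z = 27

x - y + 4z = 27


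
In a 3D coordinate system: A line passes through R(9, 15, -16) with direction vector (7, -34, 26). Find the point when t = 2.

P(t) = R + t·d
  = (9 + 7·2, 15 + (-34)·2, -16 + 26·2)
  = (9 + 14, 15 - 68, -16 + 52)
  = (23, -53, 36)

(23, -53, 36)


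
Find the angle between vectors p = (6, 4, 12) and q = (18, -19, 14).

p·q = 6·18 + 4·(-19) + 12·14 = 108 - 76 + 168 = 200
|p| = √(6² + 4² + 12²) = √196 ≈ 14
|q| = √(18² + (-19)² + 14²) = √881 ≈ 29.68
cos θ = (p·q)/(|p||q|) = 200/(14·29.68) ≈ 0.4813
θ = arccos(0.4813) ≈ 61.23°

61.23°


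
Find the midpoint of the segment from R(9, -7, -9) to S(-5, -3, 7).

M = ((x₁+x₂)/2, (y₁+y₂)/2, (z₁+z₂)/2)
  = ((9 - 5)/2, (-7 - 3)/2, (-9 + 7)/2)
  = (4/2, -10/2, -2/2)
  = (2, -5, -1)

(2, -5, -1)


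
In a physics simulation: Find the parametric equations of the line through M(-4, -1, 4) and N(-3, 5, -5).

Direction vector d = N - M = (-3 + 4, 5 + 1, -5 - 4) = (1, 6, -9)
Parametric form r = M + t·d:
x = -4 + t, y = -1 + 6t, z = 4 - 9t

x = -4 + t, y = -1 + 6t, z = 4 - 9t


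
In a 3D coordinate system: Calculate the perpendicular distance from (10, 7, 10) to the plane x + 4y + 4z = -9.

distance = |a·x₀ + b·y₀ + c·z₀ - d| / √(a² + b² + c²)
  = |1·10 + 4·7 + 4·10 - (-9)| / √(1² + 4² + 4²)
  = |10 + 28 + 40 + 9| / √(1 + 16 + 16)
  = |87| / √33
  = 87 / 5.745
  ≈ 15.14

15.14


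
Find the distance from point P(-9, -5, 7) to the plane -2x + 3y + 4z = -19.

distance = |a·x₀ + b·y₀ + c·z₀ - d| / √(a² + b² + c²)
  = |(-2)·(-9) + 3·(-5) + 4·7 - (-19)| / √((-2)² + 3² + 4²)
  = |18 - 15 + 28 + 19| / √(4 + 9 + 16)
  = |50| / √29
  = 50 / 5.385
  ≈ 9.285

9.285


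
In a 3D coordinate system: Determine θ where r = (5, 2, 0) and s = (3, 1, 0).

r·s = 5·3 + 2·1 + 0·0 = 15 + 2 + 0 = 17
|r| = √(5² + 2² + 0²) = √29 ≈ 5.385
|s| = √(3² + 1² + 0²) = √10 ≈ 3.162
cos θ = (r·s)/(|r||s|) = 17/(5.385·3.162) ≈ 0.9983
θ = arccos(0.9983) ≈ 3.366°

3.366°


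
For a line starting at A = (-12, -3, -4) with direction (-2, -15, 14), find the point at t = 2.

P(t) = A + t·d
  = (-12 + (-2)·2, -3 + (-15)·2, -4 + 14·2)
  = (-12 - 4, -3 - 30, -4 + 28)
  = (-16, -33, 24)

(-16, -33, 24)


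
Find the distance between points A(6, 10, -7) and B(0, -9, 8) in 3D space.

d = √[(x₂-x₁)² + (y₂-y₁)² + (z₂-z₁)²]
  = √[(-6)² + (-19)² + 15²]
  = √[36 + 361 + 225]
  = √622
  ≈ 24.94

24.94


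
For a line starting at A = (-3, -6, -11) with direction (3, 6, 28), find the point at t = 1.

P(t) = A + t·d
  = (-3 + 3·1, -6 + 6·1, -11 + 28·1)
  = (-3 + 3, -6 + 6, -11 + 28)
  = (0, 0, 17)

(0, 0, 17)


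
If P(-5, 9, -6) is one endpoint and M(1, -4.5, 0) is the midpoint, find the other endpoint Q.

Q = 2M - P
  = (2·1 - (-5), 2·(-4.5) - 9, 2·0 - (-6))
  = (2 + 5, -9 - 9, 0 + 6)
  = (7, -18, 6)

(7, -18, 6)


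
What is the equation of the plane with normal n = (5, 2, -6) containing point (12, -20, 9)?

The plane through P with normal n = (a, b, c) satisfies n·(r - P) = 0,
i.e. ax + by + cz = a·x₀ + b·y₀ + c·z₀.
d = 5·12 + 2·(-20) + (-6)·9
  = 60 - 40 - 54
  = -34
Equation: 5x + 2y - 6z = -34

5x + 2y - 6z = -34


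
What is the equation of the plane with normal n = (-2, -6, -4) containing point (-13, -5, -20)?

The plane through P with normal n = (a, b, c) satisfies n·(r - P) = 0,
i.e. ax + by + cz = a·x₀ + b·y₀ + c·z₀.
d = (-2)·(-13) + (-6)·(-5) + (-4)·(-20)
  = 26 + 30 + 80
  = 136
Equation: -2x - 6y - 4z = 136

-2x - 6y - 4z = 136


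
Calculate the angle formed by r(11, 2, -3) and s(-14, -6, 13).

r·s = 11·(-14) + 2·(-6) + (-3)·13 = -154 - 12 - 39 = -205
|r| = √(11² + 2² + (-3)²) = √134 ≈ 11.58
|s| = √((-14)² + (-6)² + 13²) = √401 ≈ 20.02
cos θ = (r·s)/(|r||s|) = -205/(11.58·20.02) ≈ -0.8844
θ = arccos(-0.8844) ≈ 152.2°

152.2°


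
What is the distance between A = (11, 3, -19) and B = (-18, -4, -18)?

d = √[(x₂-x₁)² + (y₂-y₁)² + (z₂-z₁)²]
  = √[(-29)² + (-7)² + 1²]
  = √[841 + 49 + 1]
  = √891
  ≈ 29.85

29.85


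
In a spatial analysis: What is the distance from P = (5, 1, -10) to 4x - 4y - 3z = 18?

distance = |a·x₀ + b·y₀ + c·z₀ - d| / √(a² + b² + c²)
  = |4·5 + (-4)·1 + (-3)·(-10) - 18| / √(4² + (-4)² + (-3)²)
  = |20 - 4 + 30 - 18| / √(16 + 16 + 9)
  = |28| / √41
  = 28 / 6.403
  ≈ 4.373

4.373


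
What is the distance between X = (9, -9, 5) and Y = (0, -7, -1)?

d = √[(x₂-x₁)² + (y₂-y₁)² + (z₂-z₁)²]
  = √[(-9)² + 2² + (-6)²]
  = √[81 + 4 + 36]
  = √121
  ≈ 11

11


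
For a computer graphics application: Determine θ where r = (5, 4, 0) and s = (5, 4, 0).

r·s = 5·5 + 4·4 + 0·0 = 25 + 16 + 0 = 41
|r| = √(5² + 4² + 0²) = √41 ≈ 6.403
|s| = √(5² + 4² + 0²) = √41 ≈ 6.403
cos θ = (r·s)/(|r||s|) = 41/(6.403·6.403) ≈ 1
θ = arccos(1) ≈ 0°

0°


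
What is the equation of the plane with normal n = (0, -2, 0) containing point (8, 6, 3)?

The plane through P with normal n = (a, b, c) satisfies n·(r - P) = 0,
i.e. ax + by + cz = a·x₀ + b·y₀ + c·z₀.
d = 0·8 + (-2)·6 + 0·3
  = 0 - 12 + 0
  = -12
Equation: -2y = -12

-2y = -12


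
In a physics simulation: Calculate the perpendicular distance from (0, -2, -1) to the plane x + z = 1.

distance = |a·x₀ + b·y₀ + c·z₀ - d| / √(a² + b² + c²)
  = |1·0 + 0·(-2) + 1·(-1) - 1| / √(1² + 0² + 1²)
  = |0 + 0 - 1 - 1| / √(1 + 0 + 1)
  = |-2| / √2
  = 2 / 1.414
  ≈ 1.414

1.414


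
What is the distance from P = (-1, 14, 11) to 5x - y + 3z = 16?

distance = |a·x₀ + b·y₀ + c·z₀ - d| / √(a² + b² + c²)
  = |5·(-1) + (-1)·14 + 3·11 - 16| / √(5² + (-1)² + 3²)
  = |-5 - 14 + 33 - 16| / √(25 + 1 + 9)
  = |-2| / √35
  = 2 / 5.916
  ≈ 0.3381

0.3381


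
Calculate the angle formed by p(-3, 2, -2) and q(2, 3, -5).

p·q = (-3)·2 + 2·3 + (-2)·(-5) = -6 + 6 + 10 = 10
|p| = √((-3)² + 2² + (-2)²) = √17 ≈ 4.123
|q| = √(2² + 3² + (-5)²) = √38 ≈ 6.164
cos θ = (p·q)/(|p||q|) = 10/(4.123·6.164) ≈ 0.3934
θ = arccos(0.3934) ≈ 66.83°

66.83°


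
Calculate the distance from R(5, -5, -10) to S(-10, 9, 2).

d = √[(x₂-x₁)² + (y₂-y₁)² + (z₂-z₁)²]
  = √[(-15)² + 14² + 12²]
  = √[225 + 196 + 144]
  = √565
  ≈ 23.77

23.77


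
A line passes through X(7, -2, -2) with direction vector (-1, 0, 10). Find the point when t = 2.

P(t) = X + t·d
  = (7 + (-1)·2, -2 + 0·2, -2 + 10·2)
  = (7 - 2, -2 + 0, -2 + 20)
  = (5, -2, 18)

(5, -2, 18)


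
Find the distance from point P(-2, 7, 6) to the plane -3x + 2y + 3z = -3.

distance = |a·x₀ + b·y₀ + c·z₀ - d| / √(a² + b² + c²)
  = |(-3)·(-2) + 2·7 + 3·6 - (-3)| / √((-3)² + 2² + 3²)
  = |6 + 14 + 18 + 3| / √(9 + 4 + 9)
  = |41| / √22
  = 41 / 4.69
  ≈ 8.741

8.741


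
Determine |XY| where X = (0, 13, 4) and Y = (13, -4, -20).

d = √[(x₂-x₁)² + (y₂-y₁)² + (z₂-z₁)²]
  = √[13² + (-17)² + (-24)²]
  = √[169 + 289 + 576]
  = √1034
  ≈ 32.16

32.16


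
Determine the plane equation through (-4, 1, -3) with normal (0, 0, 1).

The plane through P with normal n = (a, b, c) satisfies n·(r - P) = 0,
i.e. ax + by + cz = a·x₀ + b·y₀ + c·z₀.
d = 0·(-4) + 0·1 + 1·(-3)
  = 0 + 0 - 3
  = -3
Equation: z = -3

z = -3


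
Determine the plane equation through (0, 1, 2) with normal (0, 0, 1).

The plane through P with normal n = (a, b, c) satisfies n·(r - P) = 0,
i.e. ax + by + cz = a·x₀ + b·y₀ + c·z₀.
d = 0·0 + 0·1 + 1·2
  = 0 + 0 + 2
  = 2
Equation: z = 2

z = 2


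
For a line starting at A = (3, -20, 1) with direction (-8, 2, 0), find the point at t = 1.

P(t) = A + t·d
  = (3 + (-8)·1, -20 + 2·1, 1 + 0·1)
  = (3 - 8, -20 + 2, 1 + 0)
  = (-5, -18, 1)

(-5, -18, 1)


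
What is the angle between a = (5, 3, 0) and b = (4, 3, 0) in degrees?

a·b = 5·4 + 3·3 + 0·0 = 20 + 9 + 0 = 29
|a| = √(5² + 3² + 0²) = √34 ≈ 5.831
|b| = √(4² + 3² + 0²) = √25 ≈ 5
cos θ = (a·b)/(|a||b|) = 29/(5.831·5) ≈ 0.9947
θ = arccos(0.9947) ≈ 5.906°

5.906°


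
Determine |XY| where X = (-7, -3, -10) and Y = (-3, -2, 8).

d = √[(x₂-x₁)² + (y₂-y₁)² + (z₂-z₁)²]
  = √[4² + 1² + 18²]
  = √[16 + 1 + 324]
  = √341
  ≈ 18.47

18.47


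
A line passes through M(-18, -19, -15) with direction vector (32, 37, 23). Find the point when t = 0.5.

P(t) = M + t·d
  = (-18 + 32·0.5, -19 + 37·0.5, -15 + 23·0.5)
  = (-18 + 16, -19 + 18.5, -15 + 11.5)
  = (-2, -0.5, -3.5)

(-2, -0.5, -3.5)


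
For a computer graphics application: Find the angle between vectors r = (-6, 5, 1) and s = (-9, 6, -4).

r·s = (-6)·(-9) + 5·6 + 1·(-4) = 54 + 30 - 4 = 80
|r| = √((-6)² + 5² + 1²) = √62 ≈ 7.874
|s| = √((-9)² + 6² + (-4)²) = √133 ≈ 11.53
cos θ = (r·s)/(|r||s|) = 80/(7.874·11.53) ≈ 0.881
θ = arccos(0.881) ≈ 28.24°

28.24°


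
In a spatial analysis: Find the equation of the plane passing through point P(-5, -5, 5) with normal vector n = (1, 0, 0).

The plane through P with normal n = (a, b, c) satisfies n·(r - P) = 0,
i.e. ax + by + cz = a·x₀ + b·y₀ + c·z₀.
d = 1·(-5) + 0·(-5) + 0·5
  = -5 + 0 + 0
  = -5
Equation: x = -5

x = -5


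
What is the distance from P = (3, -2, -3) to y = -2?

distance = |a·x₀ + b·y₀ + c·z₀ - d| / √(a² + b² + c²)
  = |0·3 + 1·(-2) + 0·(-3) - (-2)| / √(0² + 1² + 0²)
  = |0 - 2 + 0 + 2| / √(0 + 1 + 0)
  = |0| / √1
  = 0 / 1
  ≈ 0

0


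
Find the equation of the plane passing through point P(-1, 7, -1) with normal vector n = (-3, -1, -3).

The plane through P with normal n = (a, b, c) satisfies n·(r - P) = 0,
i.e. ax + by + cz = a·x₀ + b·y₀ + c·z₀.
d = (-3)·(-1) + (-1)·7 + (-3)·(-1)
  = 3 - 7 + 3
  = -1
Equation: -3x - y - 3z = -1

-3x - y - 3z = -1


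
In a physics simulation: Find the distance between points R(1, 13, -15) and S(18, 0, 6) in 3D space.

d = √[(x₂-x₁)² + (y₂-y₁)² + (z₂-z₁)²]
  = √[17² + (-13)² + 21²]
  = √[289 + 169 + 441]
  = √899
  ≈ 29.98

29.98


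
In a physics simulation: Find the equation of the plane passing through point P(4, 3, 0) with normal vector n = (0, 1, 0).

The plane through P with normal n = (a, b, c) satisfies n·(r - P) = 0,
i.e. ax + by + cz = a·x₀ + b·y₀ + c·z₀.
d = 0·4 + 1·3 + 0·0
  = 0 + 3 + 0
  = 3
Equation: y = 3

y = 3


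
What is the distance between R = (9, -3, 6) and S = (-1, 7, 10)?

d = √[(x₂-x₁)² + (y₂-y₁)² + (z₂-z₁)²]
  = √[(-10)² + 10² + 4²]
  = √[100 + 100 + 16]
  = √216
  ≈ 14.7

14.7


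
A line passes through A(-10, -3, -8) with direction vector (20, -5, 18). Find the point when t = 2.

P(t) = A + t·d
  = (-10 + 20·2, -3 + (-5)·2, -8 + 18·2)
  = (-10 + 40, -3 - 10, -8 + 36)
  = (30, -13, 28)

(30, -13, 28)


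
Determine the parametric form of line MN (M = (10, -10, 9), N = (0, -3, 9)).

Direction vector d = N - M = (0 - 10, -3 + 10, 9 - 9) = (-10, 7, 0)
Parametric form r = M + t·d:
x = 10 - 10t, y = -10 + 7t, z = 9

x = 10 - 10t, y = -10 + 7t, z = 9


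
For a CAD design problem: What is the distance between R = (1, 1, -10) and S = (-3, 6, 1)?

d = √[(x₂-x₁)² + (y₂-y₁)² + (z₂-z₁)²]
  = √[(-4)² + 5² + 11²]
  = √[16 + 25 + 121]
  = √162
  ≈ 12.73

12.73


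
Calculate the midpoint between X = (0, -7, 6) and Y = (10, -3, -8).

M = ((x₁+x₂)/2, (y₁+y₂)/2, (z₁+z₂)/2)
  = ((0 + 10)/2, (-7 - 3)/2, (6 - 8)/2)
  = (10/2, -10/2, -2/2)
  = (5, -5, -1)

(5, -5, -1)


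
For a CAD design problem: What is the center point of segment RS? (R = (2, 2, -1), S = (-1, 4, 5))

M = ((x₁+x₂)/2, (y₁+y₂)/2, (z₁+z₂)/2)
  = ((2 - 1)/2, (2 + 4)/2, (-1 + 5)/2)
  = (1/2, 6/2, 4/2)
  = (0.5, 3, 2)

(0.5, 3, 2)


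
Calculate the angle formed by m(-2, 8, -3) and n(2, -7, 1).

m·n = (-2)·2 + 8·(-7) + (-3)·1 = -4 - 56 - 3 = -63
|m| = √((-2)² + 8² + (-3)²) = √77 ≈ 8.775
|n| = √(2² + (-7)² + 1²) = √54 ≈ 7.348
cos θ = (m·n)/(|m||n|) = -63/(8.775·7.348) ≈ -0.977
θ = arccos(-0.977) ≈ 167.7°

167.7°


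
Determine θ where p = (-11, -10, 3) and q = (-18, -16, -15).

p·q = (-11)·(-18) + (-10)·(-16) + 3·(-15) = 198 + 160 - 45 = 313
|p| = √((-11)² + (-10)² + 3²) = √230 ≈ 15.17
|q| = √((-18)² + (-16)² + (-15)²) = √805 ≈ 28.37
cos θ = (p·q)/(|p||q|) = 313/(15.17·28.37) ≈ 0.7274
θ = arccos(0.7274) ≈ 43.33°

43.33°


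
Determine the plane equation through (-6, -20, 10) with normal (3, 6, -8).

The plane through P with normal n = (a, b, c) satisfies n·(r - P) = 0,
i.e. ax + by + cz = a·x₀ + b·y₀ + c·z₀.
d = 3·(-6) + 6·(-20) + (-8)·10
  = -18 - 120 - 80
  = -218
Equation: 3x + 6y - 8z = -218

3x + 6y - 8z = -218


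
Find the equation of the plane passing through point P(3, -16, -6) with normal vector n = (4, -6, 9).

The plane through P with normal n = (a, b, c) satisfies n·(r - P) = 0,
i.e. ax + by + cz = a·x₀ + b·y₀ + c·z₀.
d = 4·3 + (-6)·(-16) + 9·(-6)
  = 12 + 96 - 54
  = 54
Equation: 4x - 6y + 9z = 54

4x - 6y + 9z = 54


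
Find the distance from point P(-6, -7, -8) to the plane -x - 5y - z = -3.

distance = |a·x₀ + b·y₀ + c·z₀ - d| / √(a² + b² + c²)
  = |(-1)·(-6) + (-5)·(-7) + (-1)·(-8) - (-3)| / √((-1)² + (-5)² + (-1)²)
  = |6 + 35 + 8 + 3| / √(1 + 25 + 1)
  = |52| / √27
  = 52 / 5.196
  ≈ 10.01

10.01


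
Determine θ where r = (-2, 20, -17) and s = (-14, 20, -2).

r·s = (-2)·(-14) + 20·20 + (-17)·(-2) = 28 + 400 + 34 = 462
|r| = √((-2)² + 20² + (-17)²) = √693 ≈ 26.32
|s| = √((-14)² + 20² + (-2)²) = √600 ≈ 24.49
cos θ = (r·s)/(|r||s|) = 462/(26.32·24.49) ≈ 0.7165
θ = arccos(0.7165) ≈ 44.24°

44.24°


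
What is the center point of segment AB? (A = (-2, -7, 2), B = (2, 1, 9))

M = ((x₁+x₂)/2, (y₁+y₂)/2, (z₁+z₂)/2)
  = ((-2 + 2)/2, (-7 + 1)/2, (2 + 9)/2)
  = (0/2, -6/2, 11/2)
  = (0, -3, 5.5)

(0, -3, 5.5)


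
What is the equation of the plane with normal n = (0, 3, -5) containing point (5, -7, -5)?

The plane through P with normal n = (a, b, c) satisfies n·(r - P) = 0,
i.e. ax + by + cz = a·x₀ + b·y₀ + c·z₀.
d = 0·5 + 3·(-7) + (-5)·(-5)
  = 0 - 21 + 25
  = 4
Equation: 3y - 5z = 4

3y - 5z = 4


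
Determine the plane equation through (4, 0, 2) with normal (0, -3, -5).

The plane through P with normal n = (a, b, c) satisfies n·(r - P) = 0,
i.e. ax + by + cz = a·x₀ + b·y₀ + c·z₀.
d = 0·4 + (-3)·0 + (-5)·2
  = 0 + 0 - 10
  = -10
Equation: -3y - 5z = -10

-3y - 5z = -10


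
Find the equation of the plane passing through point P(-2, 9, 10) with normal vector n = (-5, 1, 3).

The plane through P with normal n = (a, b, c) satisfies n·(r - P) = 0,
i.e. ax + by + cz = a·x₀ + b·y₀ + c·z₀.
d = (-5)·(-2) + 1·9 + 3·10
  = 10 + 9 + 30
  = 49
Equation: -5x + y + 3z = 49

-5x + y + 3z = 49


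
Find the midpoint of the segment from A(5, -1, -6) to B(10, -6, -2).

M = ((x₁+x₂)/2, (y₁+y₂)/2, (z₁+z₂)/2)
  = ((5 + 10)/2, (-1 - 6)/2, (-6 - 2)/2)
  = (15/2, -7/2, -8/2)
  = (7.5, -3.5, -4)

(7.5, -3.5, -4)


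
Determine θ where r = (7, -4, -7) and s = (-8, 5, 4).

r·s = 7·(-8) + (-4)·5 + (-7)·4 = -56 - 20 - 28 = -104
|r| = √(7² + (-4)² + (-7)²) = √114 ≈ 10.68
|s| = √((-8)² + 5² + 4²) = √105 ≈ 10.25
cos θ = (r·s)/(|r||s|) = -104/(10.68·10.25) ≈ -0.9506
θ = arccos(-0.9506) ≈ 161.9°

161.9°


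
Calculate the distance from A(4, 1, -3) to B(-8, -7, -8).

d = √[(x₂-x₁)² + (y₂-y₁)² + (z₂-z₁)²]
  = √[(-12)² + (-8)² + (-5)²]
  = √[144 + 64 + 25]
  = √233
  ≈ 15.26

15.26


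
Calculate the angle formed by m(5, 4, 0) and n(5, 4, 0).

m·n = 5·5 + 4·4 + 0·0 = 25 + 16 + 0 = 41
|m| = √(5² + 4² + 0²) = √41 ≈ 6.403
|n| = √(5² + 4² + 0²) = √41 ≈ 6.403
cos θ = (m·n)/(|m||n|) = 41/(6.403·6.403) ≈ 1
θ = arccos(1) ≈ 0°

0°


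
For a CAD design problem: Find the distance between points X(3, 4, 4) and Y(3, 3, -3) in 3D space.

d = √[(x₂-x₁)² + (y₂-y₁)² + (z₂-z₁)²]
  = √[0² + (-1)² + (-7)²]
  = √[0 + 1 + 49]
  = √50
  ≈ 7.071

7.071


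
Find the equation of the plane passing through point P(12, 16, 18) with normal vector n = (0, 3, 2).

The plane through P with normal n = (a, b, c) satisfies n·(r - P) = 0,
i.e. ax + by + cz = a·x₀ + b·y₀ + c·z₀.
d = 0·12 + 3·16 + 2·18
  = 0 + 48 + 36
  = 84
Equation: 3y + 2z = 84

3y + 2z = 84


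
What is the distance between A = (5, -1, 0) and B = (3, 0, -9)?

d = √[(x₂-x₁)² + (y₂-y₁)² + (z₂-z₁)²]
  = √[(-2)² + 1² + (-9)²]
  = √[4 + 1 + 81]
  = √86
  ≈ 9.274

9.274


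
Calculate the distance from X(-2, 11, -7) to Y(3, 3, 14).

d = √[(x₂-x₁)² + (y₂-y₁)² + (z₂-z₁)²]
  = √[5² + (-8)² + 21²]
  = √[25 + 64 + 441]
  = √530
  ≈ 23.02

23.02


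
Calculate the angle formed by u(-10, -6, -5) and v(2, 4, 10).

u·v = (-10)·2 + (-6)·4 + (-5)·10 = -20 - 24 - 50 = -94
|u| = √((-10)² + (-6)² + (-5)²) = √161 ≈ 12.69
|v| = √(2² + 4² + 10²) = √120 ≈ 10.95
cos θ = (u·v)/(|u||v|) = -94/(12.69·10.95) ≈ -0.6763
θ = arccos(-0.6763) ≈ 132.6°

132.6°


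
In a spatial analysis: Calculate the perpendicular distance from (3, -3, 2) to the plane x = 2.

distance = |a·x₀ + b·y₀ + c·z₀ - d| / √(a² + b² + c²)
  = |1·3 + 0·(-3) + 0·2 - 2| / √(1² + 0² + 0²)
  = |3 + 0 + 0 - 2| / √(1 + 0 + 0)
  = |1| / √1
  = 1 / 1
  ≈ 1

1


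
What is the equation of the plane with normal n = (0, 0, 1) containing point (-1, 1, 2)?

The plane through P with normal n = (a, b, c) satisfies n·(r - P) = 0,
i.e. ax + by + cz = a·x₀ + b·y₀ + c·z₀.
d = 0·(-1) + 0·1 + 1·2
  = 0 + 0 + 2
  = 2
Equation: z = 2

z = 2


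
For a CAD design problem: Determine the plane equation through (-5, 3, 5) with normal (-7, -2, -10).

The plane through P with normal n = (a, b, c) satisfies n·(r - P) = 0,
i.e. ax + by + cz = a·x₀ + b·y₀ + c·z₀.
d = (-7)·(-5) + (-2)·3 + (-10)·5
  = 35 - 6 - 50
  = -21
Equation: -7x - 2y - 10z = -21

-7x - 2y - 10z = -21


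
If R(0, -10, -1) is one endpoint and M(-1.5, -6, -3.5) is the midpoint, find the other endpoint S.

S = 2M - R
  = (2·(-1.5) - 0, 2·(-6) - (-10), 2·(-3.5) - (-1))
  = (-3 + 0, -12 + 10, -7 + 1)
  = (-3, -2, -6)

(-3, -2, -6)


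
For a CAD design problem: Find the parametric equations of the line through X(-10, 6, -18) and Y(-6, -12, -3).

Direction vector d = Y - X = (-6 + 10, -12 - 6, -3 + 18) = (4, -18, 15)
Parametric form r = X + t·d:
x = -10 + 4t, y = 6 - 18t, z = -18 + 15t

x = -10 + 4t, y = 6 - 18t, z = -18 + 15t


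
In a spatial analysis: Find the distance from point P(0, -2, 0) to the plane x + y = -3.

distance = |a·x₀ + b·y₀ + c·z₀ - d| / √(a² + b² + c²)
  = |1·0 + 1·(-2) + 0·0 - (-3)| / √(1² + 1² + 0²)
  = |0 - 2 + 0 + 3| / √(1 + 1 + 0)
  = |1| / √2
  = 1 / 1.414
  ≈ 0.7071

0.7071


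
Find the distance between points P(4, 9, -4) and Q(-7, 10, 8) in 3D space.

d = √[(x₂-x₁)² + (y₂-y₁)² + (z₂-z₁)²]
  = √[(-11)² + 1² + 12²]
  = √[121 + 1 + 144]
  = √266
  ≈ 16.31

16.31


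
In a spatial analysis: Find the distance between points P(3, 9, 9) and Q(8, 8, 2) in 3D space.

d = √[(x₂-x₁)² + (y₂-y₁)² + (z₂-z₁)²]
  = √[5² + (-1)² + (-7)²]
  = √[25 + 1 + 49]
  = √75
  ≈ 8.66

8.66


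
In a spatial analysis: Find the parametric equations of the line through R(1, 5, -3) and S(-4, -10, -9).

Direction vector d = S - R = (-4 - 1, -10 - 5, -9 + 3) = (-5, -15, -6)
Parametric form r = R + t·d:
x = 1 - 5t, y = 5 - 15t, z = -3 - 6t

x = 1 - 5t, y = 5 - 15t, z = -3 - 6t


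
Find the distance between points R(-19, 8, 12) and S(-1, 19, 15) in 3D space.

d = √[(x₂-x₁)² + (y₂-y₁)² + (z₂-z₁)²]
  = √[18² + 11² + 3²]
  = √[324 + 121 + 9]
  = √454
  ≈ 21.31

21.31


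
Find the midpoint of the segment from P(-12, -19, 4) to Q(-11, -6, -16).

M = ((x₁+x₂)/2, (y₁+y₂)/2, (z₁+z₂)/2)
  = ((-12 - 11)/2, (-19 - 6)/2, (4 - 16)/2)
  = (-23/2, -25/2, -12/2)
  = (-11.5, -12.5, -6)

(-11.5, -12.5, -6)


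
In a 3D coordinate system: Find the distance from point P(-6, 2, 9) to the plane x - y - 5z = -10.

distance = |a·x₀ + b·y₀ + c·z₀ - d| / √(a² + b² + c²)
  = |1·(-6) + (-1)·2 + (-5)·9 - (-10)| / √(1² + (-1)² + (-5)²)
  = |-6 - 2 - 45 + 10| / √(1 + 1 + 25)
  = |-43| / √27
  = 43 / 5.196
  ≈ 8.275

8.275


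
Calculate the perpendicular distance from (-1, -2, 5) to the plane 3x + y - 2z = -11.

distance = |a·x₀ + b·y₀ + c·z₀ - d| / √(a² + b² + c²)
  = |3·(-1) + 1·(-2) + (-2)·5 - (-11)| / √(3² + 1² + (-2)²)
  = |-3 - 2 - 10 + 11| / √(9 + 1 + 4)
  = |-4| / √14
  = 4 / 3.742
  ≈ 1.069

1.069


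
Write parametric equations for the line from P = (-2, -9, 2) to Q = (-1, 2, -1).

Direction vector d = Q - P = (-1 + 2, 2 + 9, -1 - 2) = (1, 11, -3)
Parametric form r = P + t·d:
x = -2 + t, y = -9 + 11t, z = 2 - 3t

x = -2 + t, y = -9 + 11t, z = 2 - 3t


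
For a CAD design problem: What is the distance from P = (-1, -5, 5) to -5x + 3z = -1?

distance = |a·x₀ + b·y₀ + c·z₀ - d| / √(a² + b² + c²)
  = |(-5)·(-1) + 0·(-5) + 3·5 - (-1)| / √((-5)² + 0² + 3²)
  = |5 + 0 + 15 + 1| / √(25 + 0 + 9)
  = |21| / √34
  = 21 / 5.831
  ≈ 3.601

3.601


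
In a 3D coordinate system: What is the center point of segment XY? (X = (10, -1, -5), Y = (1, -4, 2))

M = ((x₁+x₂)/2, (y₁+y₂)/2, (z₁+z₂)/2)
  = ((10 + 1)/2, (-1 - 4)/2, (-5 + 2)/2)
  = (11/2, -5/2, -3/2)
  = (5.5, -2.5, -1.5)

(5.5, -2.5, -1.5)


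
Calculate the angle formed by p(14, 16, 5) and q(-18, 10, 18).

p·q = 14·(-18) + 16·10 + 5·18 = -252 + 160 + 90 = -2
|p| = √(14² + 16² + 5²) = √477 ≈ 21.84
|q| = √((-18)² + 10² + 18²) = √748 ≈ 27.35
cos θ = (p·q)/(|p||q|) = -2/(21.84·27.35) ≈ -0.003348
θ = arccos(-0.003348) ≈ 90.19°

90.19°


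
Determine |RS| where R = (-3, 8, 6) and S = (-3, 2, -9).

d = √[(x₂-x₁)² + (y₂-y₁)² + (z₂-z₁)²]
  = √[0² + (-6)² + (-15)²]
  = √[0 + 36 + 225]
  = √261
  ≈ 16.16

16.16


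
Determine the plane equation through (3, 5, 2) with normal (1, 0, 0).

The plane through P with normal n = (a, b, c) satisfies n·(r - P) = 0,
i.e. ax + by + cz = a·x₀ + b·y₀ + c·z₀.
d = 1·3 + 0·5 + 0·2
  = 3 + 0 + 0
  = 3
Equation: x = 3

x = 3


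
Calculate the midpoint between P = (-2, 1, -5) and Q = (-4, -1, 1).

M = ((x₁+x₂)/2, (y₁+y₂)/2, (z₁+z₂)/2)
  = ((-2 - 4)/2, (1 - 1)/2, (-5 + 1)/2)
  = (-6/2, 0/2, -4/2)
  = (-3, 0, -2)

(-3, 0, -2)


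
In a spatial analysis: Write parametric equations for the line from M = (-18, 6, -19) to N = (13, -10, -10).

Direction vector d = N - M = (13 + 18, -10 - 6, -10 + 19) = (31, -16, 9)
Parametric form r = M + t·d:
x = -18 + 31t, y = 6 - 16t, z = -19 + 9t

x = -18 + 31t, y = 6 - 16t, z = -19 + 9t


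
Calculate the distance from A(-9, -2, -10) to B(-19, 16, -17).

d = √[(x₂-x₁)² + (y₂-y₁)² + (z₂-z₁)²]
  = √[(-10)² + 18² + (-7)²]
  = √[100 + 324 + 49]
  = √473
  ≈ 21.75

21.75


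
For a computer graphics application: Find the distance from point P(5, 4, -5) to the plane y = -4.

distance = |a·x₀ + b·y₀ + c·z₀ - d| / √(a² + b² + c²)
  = |0·5 + 1·4 + 0·(-5) - (-4)| / √(0² + 1² + 0²)
  = |0 + 4 + 0 + 4| / √(0 + 1 + 0)
  = |8| / √1
  = 8 / 1
  ≈ 8

8


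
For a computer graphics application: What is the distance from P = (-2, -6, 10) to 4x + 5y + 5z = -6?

distance = |a·x₀ + b·y₀ + c·z₀ - d| / √(a² + b² + c²)
  = |4·(-2) + 5·(-6) + 5·10 - (-6)| / √(4² + 5² + 5²)
  = |-8 - 30 + 50 + 6| / √(16 + 25 + 25)
  = |18| / √66
  = 18 / 8.124
  ≈ 2.216

2.216


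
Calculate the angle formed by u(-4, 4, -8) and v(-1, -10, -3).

u·v = (-4)·(-1) + 4·(-10) + (-8)·(-3) = 4 - 40 + 24 = -12
|u| = √((-4)² + 4² + (-8)²) = √96 ≈ 9.798
|v| = √((-1)² + (-10)² + (-3)²) = √110 ≈ 10.49
cos θ = (u·v)/(|u||v|) = -12/(9.798·10.49) ≈ -0.1168
θ = arccos(-0.1168) ≈ 96.71°

96.71°


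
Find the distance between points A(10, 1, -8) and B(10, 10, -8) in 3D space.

d = √[(x₂-x₁)² + (y₂-y₁)² + (z₂-z₁)²]
  = √[0² + 9² + 0²]
  = √[0 + 81 + 0]
  = √81
  ≈ 9

9


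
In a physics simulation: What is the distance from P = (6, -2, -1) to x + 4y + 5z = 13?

distance = |a·x₀ + b·y₀ + c·z₀ - d| / √(a² + b² + c²)
  = |1·6 + 4·(-2) + 5·(-1) - 13| / √(1² + 4² + 5²)
  = |6 - 8 - 5 - 13| / √(1 + 16 + 25)
  = |-20| / √42
  = 20 / 6.481
  ≈ 3.086

3.086


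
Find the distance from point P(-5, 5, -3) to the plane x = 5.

distance = |a·x₀ + b·y₀ + c·z₀ - d| / √(a² + b² + c²)
  = |1·(-5) + 0·5 + 0·(-3) - 5| / √(1² + 0² + 0²)
  = |-5 + 0 + 0 - 5| / √(1 + 0 + 0)
  = |-10| / √1
  = 10 / 1
  ≈ 10

10


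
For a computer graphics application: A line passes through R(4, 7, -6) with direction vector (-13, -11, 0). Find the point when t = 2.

P(t) = R + t·d
  = (4 + (-13)·2, 7 + (-11)·2, -6 + 0·2)
  = (4 - 26, 7 - 22, -6 + 0)
  = (-22, -15, -6)

(-22, -15, -6)


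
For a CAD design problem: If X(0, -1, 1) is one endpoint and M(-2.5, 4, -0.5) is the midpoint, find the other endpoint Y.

Y = 2M - X
  = (2·(-2.5) - 0, 2·4 - (-1), 2·(-0.5) - 1)
  = (-5 + 0, 8 + 1, -1 - 1)
  = (-5, 9, -2)

(-5, 9, -2)


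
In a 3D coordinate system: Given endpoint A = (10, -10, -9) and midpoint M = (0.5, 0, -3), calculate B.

B = 2M - A
  = (2·0.5 - 10, 2·0 - (-10), 2·(-3) - (-9))
  = (1 - 10, 0 + 10, -6 + 9)
  = (-9, 10, 3)

(-9, 10, 3)


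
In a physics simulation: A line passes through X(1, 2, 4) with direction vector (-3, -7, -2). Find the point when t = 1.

P(t) = X + t·d
  = (1 + (-3)·1, 2 + (-7)·1, 4 + (-2)·1)
  = (1 - 3, 2 - 7, 4 - 2)
  = (-2, -5, 2)

(-2, -5, 2)


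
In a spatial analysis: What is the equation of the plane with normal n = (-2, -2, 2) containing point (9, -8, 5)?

The plane through P with normal n = (a, b, c) satisfies n·(r - P) = 0,
i.e. ax + by + cz = a·x₀ + b·y₀ + c·z₀.
d = (-2)·9 + (-2)·(-8) + 2·5
  = -18 + 16 + 10
  = 8
Equation: -2x - 2y + 2z = 8

-2x - 2y + 2z = 8


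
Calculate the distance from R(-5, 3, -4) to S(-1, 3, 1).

d = √[(x₂-x₁)² + (y₂-y₁)² + (z₂-z₁)²]
  = √[4² + 0² + 5²]
  = √[16 + 0 + 25]
  = √41
  ≈ 6.403

6.403


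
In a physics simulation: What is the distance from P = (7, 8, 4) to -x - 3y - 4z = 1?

distance = |a·x₀ + b·y₀ + c·z₀ - d| / √(a² + b² + c²)
  = |(-1)·7 + (-3)·8 + (-4)·4 - 1| / √((-1)² + (-3)² + (-4)²)
  = |-7 - 24 - 16 - 1| / √(1 + 9 + 16)
  = |-48| / √26
  = 48 / 5.099
  ≈ 9.414

9.414


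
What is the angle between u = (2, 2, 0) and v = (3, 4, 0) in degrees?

u·v = 2·3 + 2·4 + 0·0 = 6 + 8 + 0 = 14
|u| = √(2² + 2² + 0²) = √8 ≈ 2.828
|v| = √(3² + 4² + 0²) = √25 ≈ 5
cos θ = (u·v)/(|u||v|) = 14/(2.828·5) ≈ 0.9899
θ = arccos(0.9899) ≈ 8.13°

8.13°


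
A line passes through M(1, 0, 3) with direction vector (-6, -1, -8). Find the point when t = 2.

P(t) = M + t·d
  = (1 + (-6)·2, 0 + (-1)·2, 3 + (-8)·2)
  = (1 - 12, 0 - 2, 3 - 16)
  = (-11, -2, -13)

(-11, -2, -13)


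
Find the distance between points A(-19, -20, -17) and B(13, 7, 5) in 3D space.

d = √[(x₂-x₁)² + (y₂-y₁)² + (z₂-z₁)²]
  = √[32² + 27² + 22²]
  = √[1024 + 729 + 484]
  = √2237
  ≈ 47.3

47.3


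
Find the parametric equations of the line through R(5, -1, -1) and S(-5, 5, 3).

Direction vector d = S - R = (-5 - 5, 5 + 1, 3 + 1) = (-10, 6, 4)
Parametric form r = R + t·d:
x = 5 - 10t, y = -1 + 6t, z = -1 + 4t

x = 5 - 10t, y = -1 + 6t, z = -1 + 4t


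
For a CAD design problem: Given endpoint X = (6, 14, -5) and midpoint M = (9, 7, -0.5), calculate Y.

Y = 2M - X
  = (2·9 - 6, 2·7 - 14, 2·(-0.5) - (-5))
  = (18 - 6, 14 - 14, -1 + 5)
  = (12, 0, 4)

(12, 0, 4)


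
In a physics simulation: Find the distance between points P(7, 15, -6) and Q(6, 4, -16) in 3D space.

d = √[(x₂-x₁)² + (y₂-y₁)² + (z₂-z₁)²]
  = √[(-1)² + (-11)² + (-10)²]
  = √[1 + 121 + 100]
  = √222
  ≈ 14.9

14.9


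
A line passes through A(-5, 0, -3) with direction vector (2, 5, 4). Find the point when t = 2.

P(t) = A + t·d
  = (-5 + 2·2, 0 + 5·2, -3 + 4·2)
  = (-5 + 4, 0 + 10, -3 + 8)
  = (-1, 10, 5)

(-1, 10, 5)


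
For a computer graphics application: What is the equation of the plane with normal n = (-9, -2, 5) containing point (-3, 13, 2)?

The plane through P with normal n = (a, b, c) satisfies n·(r - P) = 0,
i.e. ax + by + cz = a·x₀ + b·y₀ + c·z₀.
d = (-9)·(-3) + (-2)·13 + 5·2
  = 27 - 26 + 10
  = 11
Equation: -9x - 2y + 5z = 11

-9x - 2y + 5z = 11


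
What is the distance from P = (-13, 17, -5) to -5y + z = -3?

distance = |a·x₀ + b·y₀ + c·z₀ - d| / √(a² + b² + c²)
  = |0·(-13) + (-5)·17 + 1·(-5) - (-3)| / √(0² + (-5)² + 1²)
  = |0 - 85 - 5 + 3| / √(0 + 25 + 1)
  = |-87| / √26
  = 87 / 5.099
  ≈ 17.06

17.06
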